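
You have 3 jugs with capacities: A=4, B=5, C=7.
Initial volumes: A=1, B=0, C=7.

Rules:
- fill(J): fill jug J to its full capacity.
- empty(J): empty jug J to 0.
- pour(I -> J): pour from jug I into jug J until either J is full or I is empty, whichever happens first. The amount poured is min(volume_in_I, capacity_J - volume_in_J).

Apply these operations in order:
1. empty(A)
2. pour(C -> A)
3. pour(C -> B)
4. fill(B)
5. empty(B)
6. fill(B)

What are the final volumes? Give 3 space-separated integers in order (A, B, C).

Answer: 4 5 0

Derivation:
Step 1: empty(A) -> (A=0 B=0 C=7)
Step 2: pour(C -> A) -> (A=4 B=0 C=3)
Step 3: pour(C -> B) -> (A=4 B=3 C=0)
Step 4: fill(B) -> (A=4 B=5 C=0)
Step 5: empty(B) -> (A=4 B=0 C=0)
Step 6: fill(B) -> (A=4 B=5 C=0)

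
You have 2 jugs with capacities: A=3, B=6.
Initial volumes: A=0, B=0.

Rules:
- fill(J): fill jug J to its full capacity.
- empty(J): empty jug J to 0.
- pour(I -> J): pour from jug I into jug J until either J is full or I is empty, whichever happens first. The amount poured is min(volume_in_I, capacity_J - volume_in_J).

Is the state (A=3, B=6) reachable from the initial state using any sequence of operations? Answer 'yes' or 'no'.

Answer: yes

Derivation:
BFS from (A=0, B=0):
  1. fill(A) -> (A=3 B=0)
  2. fill(B) -> (A=3 B=6)
Target reached → yes.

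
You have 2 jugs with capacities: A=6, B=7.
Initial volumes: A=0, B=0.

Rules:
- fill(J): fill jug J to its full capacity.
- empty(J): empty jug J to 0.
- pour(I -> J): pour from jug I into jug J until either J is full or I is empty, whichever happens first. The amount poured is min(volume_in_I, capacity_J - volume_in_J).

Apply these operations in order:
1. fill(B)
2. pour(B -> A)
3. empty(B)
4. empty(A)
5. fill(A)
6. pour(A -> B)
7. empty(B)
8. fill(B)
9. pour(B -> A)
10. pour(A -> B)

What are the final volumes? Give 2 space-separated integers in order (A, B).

Step 1: fill(B) -> (A=0 B=7)
Step 2: pour(B -> A) -> (A=6 B=1)
Step 3: empty(B) -> (A=6 B=0)
Step 4: empty(A) -> (A=0 B=0)
Step 5: fill(A) -> (A=6 B=0)
Step 6: pour(A -> B) -> (A=0 B=6)
Step 7: empty(B) -> (A=0 B=0)
Step 8: fill(B) -> (A=0 B=7)
Step 9: pour(B -> A) -> (A=6 B=1)
Step 10: pour(A -> B) -> (A=0 B=7)

Answer: 0 7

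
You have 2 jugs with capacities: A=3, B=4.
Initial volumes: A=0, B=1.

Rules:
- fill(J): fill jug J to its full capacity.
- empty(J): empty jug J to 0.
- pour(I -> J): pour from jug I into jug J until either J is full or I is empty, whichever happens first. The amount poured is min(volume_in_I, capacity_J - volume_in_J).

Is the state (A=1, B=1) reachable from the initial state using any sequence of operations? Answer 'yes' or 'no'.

BFS explored all 14 reachable states.
Reachable set includes: (0,0), (0,1), (0,2), (0,3), (0,4), (1,0), (1,4), (2,0), (2,4), (3,0), (3,1), (3,2) ...
Target (A=1, B=1) not in reachable set → no.

Answer: no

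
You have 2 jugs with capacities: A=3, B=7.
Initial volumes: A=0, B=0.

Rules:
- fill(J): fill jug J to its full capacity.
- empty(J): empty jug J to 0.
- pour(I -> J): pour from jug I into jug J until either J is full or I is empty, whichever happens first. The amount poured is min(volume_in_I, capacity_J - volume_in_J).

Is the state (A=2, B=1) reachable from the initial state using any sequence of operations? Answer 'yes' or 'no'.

BFS explored all 20 reachable states.
Reachable set includes: (0,0), (0,1), (0,2), (0,3), (0,4), (0,5), (0,6), (0,7), (1,0), (1,7), (2,0), (2,7) ...
Target (A=2, B=1) not in reachable set → no.

Answer: no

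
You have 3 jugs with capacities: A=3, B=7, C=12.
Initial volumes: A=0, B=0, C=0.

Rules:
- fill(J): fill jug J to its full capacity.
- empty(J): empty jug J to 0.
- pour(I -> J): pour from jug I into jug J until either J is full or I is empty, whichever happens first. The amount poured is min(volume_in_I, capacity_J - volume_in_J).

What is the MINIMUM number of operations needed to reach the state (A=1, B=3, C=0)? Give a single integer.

BFS from (A=0, B=0, C=0). One shortest path:
  1. fill(B) -> (A=0 B=7 C=0)
  2. pour(B -> A) -> (A=3 B=4 C=0)
  3. empty(A) -> (A=0 B=4 C=0)
  4. pour(B -> A) -> (A=3 B=1 C=0)
  5. pour(A -> C) -> (A=0 B=1 C=3)
  6. pour(B -> A) -> (A=1 B=0 C=3)
  7. pour(C -> B) -> (A=1 B=3 C=0)
Reached target in 7 moves.

Answer: 7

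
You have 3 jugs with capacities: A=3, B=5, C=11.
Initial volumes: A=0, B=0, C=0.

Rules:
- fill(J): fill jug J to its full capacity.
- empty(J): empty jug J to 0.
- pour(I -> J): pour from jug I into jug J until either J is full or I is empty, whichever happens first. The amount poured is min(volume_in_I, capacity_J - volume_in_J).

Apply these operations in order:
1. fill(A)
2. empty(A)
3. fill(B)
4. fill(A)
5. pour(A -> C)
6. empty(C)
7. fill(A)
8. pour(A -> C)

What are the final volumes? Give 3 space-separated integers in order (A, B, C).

Answer: 0 5 3

Derivation:
Step 1: fill(A) -> (A=3 B=0 C=0)
Step 2: empty(A) -> (A=0 B=0 C=0)
Step 3: fill(B) -> (A=0 B=5 C=0)
Step 4: fill(A) -> (A=3 B=5 C=0)
Step 5: pour(A -> C) -> (A=0 B=5 C=3)
Step 6: empty(C) -> (A=0 B=5 C=0)
Step 7: fill(A) -> (A=3 B=5 C=0)
Step 8: pour(A -> C) -> (A=0 B=5 C=3)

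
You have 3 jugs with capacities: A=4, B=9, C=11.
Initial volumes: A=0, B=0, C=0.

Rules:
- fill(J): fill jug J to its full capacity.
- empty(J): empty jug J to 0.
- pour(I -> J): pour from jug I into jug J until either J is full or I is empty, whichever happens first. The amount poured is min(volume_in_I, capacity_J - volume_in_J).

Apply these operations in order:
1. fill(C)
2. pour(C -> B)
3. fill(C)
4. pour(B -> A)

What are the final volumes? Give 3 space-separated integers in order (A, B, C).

Answer: 4 5 11

Derivation:
Step 1: fill(C) -> (A=0 B=0 C=11)
Step 2: pour(C -> B) -> (A=0 B=9 C=2)
Step 3: fill(C) -> (A=0 B=9 C=11)
Step 4: pour(B -> A) -> (A=4 B=5 C=11)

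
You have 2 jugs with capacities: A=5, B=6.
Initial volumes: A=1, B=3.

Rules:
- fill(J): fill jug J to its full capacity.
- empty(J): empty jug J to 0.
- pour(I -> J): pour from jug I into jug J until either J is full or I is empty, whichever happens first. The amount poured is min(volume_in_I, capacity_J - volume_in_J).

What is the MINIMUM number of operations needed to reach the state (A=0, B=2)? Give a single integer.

BFS from (A=1, B=3). One shortest path:
  1. fill(B) -> (A=1 B=6)
  2. pour(B -> A) -> (A=5 B=2)
  3. empty(A) -> (A=0 B=2)
Reached target in 3 moves.

Answer: 3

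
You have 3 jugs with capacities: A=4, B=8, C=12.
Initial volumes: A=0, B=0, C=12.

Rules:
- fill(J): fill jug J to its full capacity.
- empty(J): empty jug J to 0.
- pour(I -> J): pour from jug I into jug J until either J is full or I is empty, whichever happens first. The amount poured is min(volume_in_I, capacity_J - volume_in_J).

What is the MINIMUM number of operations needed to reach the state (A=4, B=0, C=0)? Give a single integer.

Answer: 2

Derivation:
BFS from (A=0, B=0, C=12). One shortest path:
  1. fill(A) -> (A=4 B=0 C=12)
  2. empty(C) -> (A=4 B=0 C=0)
Reached target in 2 moves.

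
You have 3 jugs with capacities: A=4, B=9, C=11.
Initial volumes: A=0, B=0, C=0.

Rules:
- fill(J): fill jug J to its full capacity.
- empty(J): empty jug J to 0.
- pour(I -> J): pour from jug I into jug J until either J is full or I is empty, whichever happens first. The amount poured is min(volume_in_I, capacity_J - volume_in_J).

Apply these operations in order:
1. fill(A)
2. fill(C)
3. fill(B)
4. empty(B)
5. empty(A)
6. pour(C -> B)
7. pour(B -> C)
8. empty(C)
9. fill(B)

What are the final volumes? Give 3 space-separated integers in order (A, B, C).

Answer: 0 9 0

Derivation:
Step 1: fill(A) -> (A=4 B=0 C=0)
Step 2: fill(C) -> (A=4 B=0 C=11)
Step 3: fill(B) -> (A=4 B=9 C=11)
Step 4: empty(B) -> (A=4 B=0 C=11)
Step 5: empty(A) -> (A=0 B=0 C=11)
Step 6: pour(C -> B) -> (A=0 B=9 C=2)
Step 7: pour(B -> C) -> (A=0 B=0 C=11)
Step 8: empty(C) -> (A=0 B=0 C=0)
Step 9: fill(B) -> (A=0 B=9 C=0)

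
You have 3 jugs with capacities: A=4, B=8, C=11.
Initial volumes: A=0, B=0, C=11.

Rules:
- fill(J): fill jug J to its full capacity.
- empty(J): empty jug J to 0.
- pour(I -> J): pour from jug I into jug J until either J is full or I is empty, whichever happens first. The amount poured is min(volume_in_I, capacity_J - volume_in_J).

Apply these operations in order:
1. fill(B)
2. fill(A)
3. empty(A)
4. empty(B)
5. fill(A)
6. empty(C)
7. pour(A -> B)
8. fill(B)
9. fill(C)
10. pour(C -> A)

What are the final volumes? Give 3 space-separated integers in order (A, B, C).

Step 1: fill(B) -> (A=0 B=8 C=11)
Step 2: fill(A) -> (A=4 B=8 C=11)
Step 3: empty(A) -> (A=0 B=8 C=11)
Step 4: empty(B) -> (A=0 B=0 C=11)
Step 5: fill(A) -> (A=4 B=0 C=11)
Step 6: empty(C) -> (A=4 B=0 C=0)
Step 7: pour(A -> B) -> (A=0 B=4 C=0)
Step 8: fill(B) -> (A=0 B=8 C=0)
Step 9: fill(C) -> (A=0 B=8 C=11)
Step 10: pour(C -> A) -> (A=4 B=8 C=7)

Answer: 4 8 7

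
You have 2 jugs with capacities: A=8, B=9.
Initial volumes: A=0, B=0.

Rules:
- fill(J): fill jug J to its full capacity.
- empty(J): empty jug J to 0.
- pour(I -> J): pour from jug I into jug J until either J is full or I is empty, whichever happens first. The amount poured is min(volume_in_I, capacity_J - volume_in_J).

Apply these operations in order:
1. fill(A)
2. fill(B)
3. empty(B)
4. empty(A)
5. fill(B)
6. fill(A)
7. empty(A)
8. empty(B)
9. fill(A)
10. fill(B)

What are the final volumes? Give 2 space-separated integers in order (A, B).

Answer: 8 9

Derivation:
Step 1: fill(A) -> (A=8 B=0)
Step 2: fill(B) -> (A=8 B=9)
Step 3: empty(B) -> (A=8 B=0)
Step 4: empty(A) -> (A=0 B=0)
Step 5: fill(B) -> (A=0 B=9)
Step 6: fill(A) -> (A=8 B=9)
Step 7: empty(A) -> (A=0 B=9)
Step 8: empty(B) -> (A=0 B=0)
Step 9: fill(A) -> (A=8 B=0)
Step 10: fill(B) -> (A=8 B=9)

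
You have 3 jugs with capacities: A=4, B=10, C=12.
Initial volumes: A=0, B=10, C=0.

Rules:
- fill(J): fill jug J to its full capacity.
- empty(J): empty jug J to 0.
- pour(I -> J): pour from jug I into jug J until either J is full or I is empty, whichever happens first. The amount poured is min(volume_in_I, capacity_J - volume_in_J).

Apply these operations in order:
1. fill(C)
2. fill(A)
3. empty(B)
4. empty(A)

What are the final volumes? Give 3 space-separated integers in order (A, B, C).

Step 1: fill(C) -> (A=0 B=10 C=12)
Step 2: fill(A) -> (A=4 B=10 C=12)
Step 3: empty(B) -> (A=4 B=0 C=12)
Step 4: empty(A) -> (A=0 B=0 C=12)

Answer: 0 0 12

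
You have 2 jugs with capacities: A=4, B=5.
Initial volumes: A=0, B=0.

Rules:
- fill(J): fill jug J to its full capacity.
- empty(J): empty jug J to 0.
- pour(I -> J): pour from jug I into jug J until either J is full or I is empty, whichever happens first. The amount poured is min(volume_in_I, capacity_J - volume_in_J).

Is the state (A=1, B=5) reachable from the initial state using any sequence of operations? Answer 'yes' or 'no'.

Answer: yes

Derivation:
BFS from (A=0, B=0):
  1. fill(B) -> (A=0 B=5)
  2. pour(B -> A) -> (A=4 B=1)
  3. empty(A) -> (A=0 B=1)
  4. pour(B -> A) -> (A=1 B=0)
  5. fill(B) -> (A=1 B=5)
Target reached → yes.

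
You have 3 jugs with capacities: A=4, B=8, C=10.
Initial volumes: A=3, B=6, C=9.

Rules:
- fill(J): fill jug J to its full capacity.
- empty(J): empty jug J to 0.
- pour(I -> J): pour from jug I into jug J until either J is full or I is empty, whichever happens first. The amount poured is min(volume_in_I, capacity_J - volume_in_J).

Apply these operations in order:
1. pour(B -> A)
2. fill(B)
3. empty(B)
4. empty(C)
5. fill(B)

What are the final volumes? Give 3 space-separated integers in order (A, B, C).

Step 1: pour(B -> A) -> (A=4 B=5 C=9)
Step 2: fill(B) -> (A=4 B=8 C=9)
Step 3: empty(B) -> (A=4 B=0 C=9)
Step 4: empty(C) -> (A=4 B=0 C=0)
Step 5: fill(B) -> (A=4 B=8 C=0)

Answer: 4 8 0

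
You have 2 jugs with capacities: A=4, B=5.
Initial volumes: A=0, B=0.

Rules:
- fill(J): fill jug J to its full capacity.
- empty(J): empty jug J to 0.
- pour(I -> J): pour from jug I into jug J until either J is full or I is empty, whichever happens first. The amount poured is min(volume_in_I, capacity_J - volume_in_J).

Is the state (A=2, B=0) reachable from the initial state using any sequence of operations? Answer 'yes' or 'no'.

BFS from (A=0, B=0):
  1. fill(B) -> (A=0 B=5)
  2. pour(B -> A) -> (A=4 B=1)
  3. empty(A) -> (A=0 B=1)
  4. pour(B -> A) -> (A=1 B=0)
  5. fill(B) -> (A=1 B=5)
  6. pour(B -> A) -> (A=4 B=2)
  7. empty(A) -> (A=0 B=2)
  8. pour(B -> A) -> (A=2 B=0)
Target reached → yes.

Answer: yes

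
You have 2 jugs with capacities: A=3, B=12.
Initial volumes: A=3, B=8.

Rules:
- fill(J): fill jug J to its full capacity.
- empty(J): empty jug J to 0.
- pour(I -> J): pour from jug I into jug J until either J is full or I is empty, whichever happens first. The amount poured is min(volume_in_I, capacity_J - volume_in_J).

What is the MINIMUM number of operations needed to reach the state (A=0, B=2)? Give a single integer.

BFS from (A=3, B=8). One shortest path:
  1. empty(A) -> (A=0 B=8)
  2. pour(B -> A) -> (A=3 B=5)
  3. empty(A) -> (A=0 B=5)
  4. pour(B -> A) -> (A=3 B=2)
  5. empty(A) -> (A=0 B=2)
Reached target in 5 moves.

Answer: 5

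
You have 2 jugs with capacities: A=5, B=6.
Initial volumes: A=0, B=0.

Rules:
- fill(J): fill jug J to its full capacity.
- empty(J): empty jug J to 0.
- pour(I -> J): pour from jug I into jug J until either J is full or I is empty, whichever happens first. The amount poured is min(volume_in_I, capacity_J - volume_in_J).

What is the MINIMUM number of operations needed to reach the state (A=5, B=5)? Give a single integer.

Answer: 3

Derivation:
BFS from (A=0, B=0). One shortest path:
  1. fill(A) -> (A=5 B=0)
  2. pour(A -> B) -> (A=0 B=5)
  3. fill(A) -> (A=5 B=5)
Reached target in 3 moves.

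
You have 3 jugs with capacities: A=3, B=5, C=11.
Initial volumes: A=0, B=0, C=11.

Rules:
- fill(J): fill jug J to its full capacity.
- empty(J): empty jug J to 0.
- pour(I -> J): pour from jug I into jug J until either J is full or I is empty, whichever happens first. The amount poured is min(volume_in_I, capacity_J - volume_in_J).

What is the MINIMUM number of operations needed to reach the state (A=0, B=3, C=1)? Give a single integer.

BFS from (A=0, B=0, C=11). One shortest path:
  1. fill(A) -> (A=3 B=0 C=11)
  2. pour(C -> B) -> (A=3 B=5 C=6)
  3. empty(B) -> (A=3 B=0 C=6)
  4. pour(C -> B) -> (A=3 B=5 C=1)
  5. empty(B) -> (A=3 B=0 C=1)
  6. pour(A -> B) -> (A=0 B=3 C=1)
Reached target in 6 moves.

Answer: 6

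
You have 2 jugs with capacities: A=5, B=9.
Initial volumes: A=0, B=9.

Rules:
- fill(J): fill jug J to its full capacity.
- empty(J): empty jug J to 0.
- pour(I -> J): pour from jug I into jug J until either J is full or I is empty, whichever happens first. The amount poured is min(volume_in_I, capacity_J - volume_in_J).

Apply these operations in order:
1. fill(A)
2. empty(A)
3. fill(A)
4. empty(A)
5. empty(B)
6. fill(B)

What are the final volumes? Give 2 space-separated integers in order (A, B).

Answer: 0 9

Derivation:
Step 1: fill(A) -> (A=5 B=9)
Step 2: empty(A) -> (A=0 B=9)
Step 3: fill(A) -> (A=5 B=9)
Step 4: empty(A) -> (A=0 B=9)
Step 5: empty(B) -> (A=0 B=0)
Step 6: fill(B) -> (A=0 B=9)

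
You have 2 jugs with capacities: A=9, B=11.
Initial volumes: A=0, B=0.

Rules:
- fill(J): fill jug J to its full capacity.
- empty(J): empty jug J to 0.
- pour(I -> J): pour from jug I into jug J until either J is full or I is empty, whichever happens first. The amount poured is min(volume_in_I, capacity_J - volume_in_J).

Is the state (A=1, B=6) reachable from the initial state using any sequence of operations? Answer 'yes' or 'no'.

BFS explored all 40 reachable states.
Reachable set includes: (0,0), (0,1), (0,2), (0,3), (0,4), (0,5), (0,6), (0,7), (0,8), (0,9), (0,10), (0,11) ...
Target (A=1, B=6) not in reachable set → no.

Answer: no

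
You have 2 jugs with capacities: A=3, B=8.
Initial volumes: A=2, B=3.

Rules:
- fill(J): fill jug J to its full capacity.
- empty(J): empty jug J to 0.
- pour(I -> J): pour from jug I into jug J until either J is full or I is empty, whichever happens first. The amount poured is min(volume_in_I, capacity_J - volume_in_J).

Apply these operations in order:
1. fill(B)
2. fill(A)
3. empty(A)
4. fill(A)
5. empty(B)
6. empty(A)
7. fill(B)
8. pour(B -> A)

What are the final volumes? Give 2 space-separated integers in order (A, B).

Answer: 3 5

Derivation:
Step 1: fill(B) -> (A=2 B=8)
Step 2: fill(A) -> (A=3 B=8)
Step 3: empty(A) -> (A=0 B=8)
Step 4: fill(A) -> (A=3 B=8)
Step 5: empty(B) -> (A=3 B=0)
Step 6: empty(A) -> (A=0 B=0)
Step 7: fill(B) -> (A=0 B=8)
Step 8: pour(B -> A) -> (A=3 B=5)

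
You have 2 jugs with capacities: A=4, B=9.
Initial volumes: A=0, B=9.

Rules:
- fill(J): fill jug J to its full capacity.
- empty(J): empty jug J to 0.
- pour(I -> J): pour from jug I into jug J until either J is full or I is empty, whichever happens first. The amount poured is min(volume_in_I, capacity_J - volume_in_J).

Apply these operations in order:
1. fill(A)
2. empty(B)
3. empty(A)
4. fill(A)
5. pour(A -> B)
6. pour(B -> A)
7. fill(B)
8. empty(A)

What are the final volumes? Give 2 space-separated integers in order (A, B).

Step 1: fill(A) -> (A=4 B=9)
Step 2: empty(B) -> (A=4 B=0)
Step 3: empty(A) -> (A=0 B=0)
Step 4: fill(A) -> (A=4 B=0)
Step 5: pour(A -> B) -> (A=0 B=4)
Step 6: pour(B -> A) -> (A=4 B=0)
Step 7: fill(B) -> (A=4 B=9)
Step 8: empty(A) -> (A=0 B=9)

Answer: 0 9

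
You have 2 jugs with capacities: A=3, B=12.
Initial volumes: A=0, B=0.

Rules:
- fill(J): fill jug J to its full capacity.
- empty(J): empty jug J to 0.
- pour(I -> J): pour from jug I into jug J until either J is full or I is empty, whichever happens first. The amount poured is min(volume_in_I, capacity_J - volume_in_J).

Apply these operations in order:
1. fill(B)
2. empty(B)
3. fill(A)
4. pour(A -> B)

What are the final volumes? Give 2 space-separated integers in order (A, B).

Step 1: fill(B) -> (A=0 B=12)
Step 2: empty(B) -> (A=0 B=0)
Step 3: fill(A) -> (A=3 B=0)
Step 4: pour(A -> B) -> (A=0 B=3)

Answer: 0 3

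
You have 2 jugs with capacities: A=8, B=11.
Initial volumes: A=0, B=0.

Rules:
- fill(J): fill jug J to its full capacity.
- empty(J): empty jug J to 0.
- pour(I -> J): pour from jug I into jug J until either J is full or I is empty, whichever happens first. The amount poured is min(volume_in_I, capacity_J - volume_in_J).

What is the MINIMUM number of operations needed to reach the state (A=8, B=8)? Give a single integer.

BFS from (A=0, B=0). One shortest path:
  1. fill(A) -> (A=8 B=0)
  2. pour(A -> B) -> (A=0 B=8)
  3. fill(A) -> (A=8 B=8)
Reached target in 3 moves.

Answer: 3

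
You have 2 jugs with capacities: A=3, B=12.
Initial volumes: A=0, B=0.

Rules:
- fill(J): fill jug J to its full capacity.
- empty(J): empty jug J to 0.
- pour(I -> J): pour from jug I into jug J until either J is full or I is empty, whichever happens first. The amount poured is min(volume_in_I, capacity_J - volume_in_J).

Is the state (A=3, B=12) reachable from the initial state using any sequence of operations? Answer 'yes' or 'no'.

Answer: yes

Derivation:
BFS from (A=0, B=0):
  1. fill(A) -> (A=3 B=0)
  2. fill(B) -> (A=3 B=12)
Target reached → yes.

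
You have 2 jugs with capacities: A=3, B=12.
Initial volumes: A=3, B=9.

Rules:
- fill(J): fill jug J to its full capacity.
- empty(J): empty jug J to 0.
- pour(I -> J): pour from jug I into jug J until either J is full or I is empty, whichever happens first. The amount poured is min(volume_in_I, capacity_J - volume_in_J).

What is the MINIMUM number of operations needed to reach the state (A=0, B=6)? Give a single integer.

BFS from (A=3, B=9). One shortest path:
  1. empty(A) -> (A=0 B=9)
  2. pour(B -> A) -> (A=3 B=6)
  3. empty(A) -> (A=0 B=6)
Reached target in 3 moves.

Answer: 3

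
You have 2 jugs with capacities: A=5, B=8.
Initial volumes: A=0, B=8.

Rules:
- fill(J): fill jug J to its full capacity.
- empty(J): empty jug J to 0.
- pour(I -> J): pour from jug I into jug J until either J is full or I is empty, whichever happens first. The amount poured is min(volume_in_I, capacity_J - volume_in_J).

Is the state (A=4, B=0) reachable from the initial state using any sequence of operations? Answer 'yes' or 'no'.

Answer: yes

Derivation:
BFS from (A=0, B=8):
  1. fill(A) -> (A=5 B=8)
  2. empty(B) -> (A=5 B=0)
  3. pour(A -> B) -> (A=0 B=5)
  4. fill(A) -> (A=5 B=5)
  5. pour(A -> B) -> (A=2 B=8)
  6. empty(B) -> (A=2 B=0)
  7. pour(A -> B) -> (A=0 B=2)
  8. fill(A) -> (A=5 B=2)
  9. pour(A -> B) -> (A=0 B=7)
  10. fill(A) -> (A=5 B=7)
  11. pour(A -> B) -> (A=4 B=8)
  12. empty(B) -> (A=4 B=0)
Target reached → yes.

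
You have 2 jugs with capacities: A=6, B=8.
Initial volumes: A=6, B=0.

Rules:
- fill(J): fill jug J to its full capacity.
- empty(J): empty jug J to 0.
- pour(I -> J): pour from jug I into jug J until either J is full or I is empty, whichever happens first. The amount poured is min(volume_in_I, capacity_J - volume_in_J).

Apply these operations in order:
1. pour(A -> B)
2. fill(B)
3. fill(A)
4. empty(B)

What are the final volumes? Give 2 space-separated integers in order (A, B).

Answer: 6 0

Derivation:
Step 1: pour(A -> B) -> (A=0 B=6)
Step 2: fill(B) -> (A=0 B=8)
Step 3: fill(A) -> (A=6 B=8)
Step 4: empty(B) -> (A=6 B=0)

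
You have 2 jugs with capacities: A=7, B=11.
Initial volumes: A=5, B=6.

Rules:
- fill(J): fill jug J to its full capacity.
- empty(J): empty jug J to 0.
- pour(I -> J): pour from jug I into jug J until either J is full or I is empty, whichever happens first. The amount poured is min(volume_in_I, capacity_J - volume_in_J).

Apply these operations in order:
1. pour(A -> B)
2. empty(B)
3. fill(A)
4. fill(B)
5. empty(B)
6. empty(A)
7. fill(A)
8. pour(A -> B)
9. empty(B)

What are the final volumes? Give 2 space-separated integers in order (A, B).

Answer: 0 0

Derivation:
Step 1: pour(A -> B) -> (A=0 B=11)
Step 2: empty(B) -> (A=0 B=0)
Step 3: fill(A) -> (A=7 B=0)
Step 4: fill(B) -> (A=7 B=11)
Step 5: empty(B) -> (A=7 B=0)
Step 6: empty(A) -> (A=0 B=0)
Step 7: fill(A) -> (A=7 B=0)
Step 8: pour(A -> B) -> (A=0 B=7)
Step 9: empty(B) -> (A=0 B=0)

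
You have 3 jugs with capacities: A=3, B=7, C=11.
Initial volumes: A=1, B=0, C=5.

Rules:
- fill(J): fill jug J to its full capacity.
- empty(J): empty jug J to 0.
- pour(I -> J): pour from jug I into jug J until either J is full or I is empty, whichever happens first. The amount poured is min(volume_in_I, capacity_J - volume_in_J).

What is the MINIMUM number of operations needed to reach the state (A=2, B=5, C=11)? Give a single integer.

BFS from (A=1, B=0, C=5). One shortest path:
  1. fill(B) -> (A=1 B=7 C=5)
  2. pour(B -> A) -> (A=3 B=5 C=5)
  3. empty(A) -> (A=0 B=5 C=5)
  4. pour(C -> A) -> (A=3 B=5 C=2)
  5. empty(A) -> (A=0 B=5 C=2)
  6. pour(C -> A) -> (A=2 B=5 C=0)
  7. fill(C) -> (A=2 B=5 C=11)
Reached target in 7 moves.

Answer: 7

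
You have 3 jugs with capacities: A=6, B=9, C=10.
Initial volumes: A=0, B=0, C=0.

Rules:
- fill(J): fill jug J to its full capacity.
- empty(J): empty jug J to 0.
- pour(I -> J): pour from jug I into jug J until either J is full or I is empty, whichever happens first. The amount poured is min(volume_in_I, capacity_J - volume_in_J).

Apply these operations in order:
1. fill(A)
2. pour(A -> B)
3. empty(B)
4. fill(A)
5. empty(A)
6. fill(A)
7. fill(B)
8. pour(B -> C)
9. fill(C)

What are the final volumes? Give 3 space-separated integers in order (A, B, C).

Step 1: fill(A) -> (A=6 B=0 C=0)
Step 2: pour(A -> B) -> (A=0 B=6 C=0)
Step 3: empty(B) -> (A=0 B=0 C=0)
Step 4: fill(A) -> (A=6 B=0 C=0)
Step 5: empty(A) -> (A=0 B=0 C=0)
Step 6: fill(A) -> (A=6 B=0 C=0)
Step 7: fill(B) -> (A=6 B=9 C=0)
Step 8: pour(B -> C) -> (A=6 B=0 C=9)
Step 9: fill(C) -> (A=6 B=0 C=10)

Answer: 6 0 10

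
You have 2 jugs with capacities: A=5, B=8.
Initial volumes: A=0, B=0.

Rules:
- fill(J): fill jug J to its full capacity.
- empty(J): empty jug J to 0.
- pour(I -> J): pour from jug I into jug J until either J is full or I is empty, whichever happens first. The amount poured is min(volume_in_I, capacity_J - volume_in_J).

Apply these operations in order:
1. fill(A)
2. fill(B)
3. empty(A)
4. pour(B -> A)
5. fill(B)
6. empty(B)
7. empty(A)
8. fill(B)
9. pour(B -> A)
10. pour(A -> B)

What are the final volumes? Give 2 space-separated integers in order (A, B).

Answer: 0 8

Derivation:
Step 1: fill(A) -> (A=5 B=0)
Step 2: fill(B) -> (A=5 B=8)
Step 3: empty(A) -> (A=0 B=8)
Step 4: pour(B -> A) -> (A=5 B=3)
Step 5: fill(B) -> (A=5 B=8)
Step 6: empty(B) -> (A=5 B=0)
Step 7: empty(A) -> (A=0 B=0)
Step 8: fill(B) -> (A=0 B=8)
Step 9: pour(B -> A) -> (A=5 B=3)
Step 10: pour(A -> B) -> (A=0 B=8)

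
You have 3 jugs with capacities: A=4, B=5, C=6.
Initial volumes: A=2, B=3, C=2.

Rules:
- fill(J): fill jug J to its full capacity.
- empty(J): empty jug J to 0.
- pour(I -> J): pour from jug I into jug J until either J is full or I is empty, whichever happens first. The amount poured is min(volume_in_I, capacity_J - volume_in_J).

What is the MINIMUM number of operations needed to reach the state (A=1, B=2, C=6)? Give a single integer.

Answer: 5

Derivation:
BFS from (A=2, B=3, C=2). One shortest path:
  1. empty(C) -> (A=2 B=3 C=0)
  2. pour(B -> C) -> (A=2 B=0 C=3)
  3. pour(A -> B) -> (A=0 B=2 C=3)
  4. fill(A) -> (A=4 B=2 C=3)
  5. pour(A -> C) -> (A=1 B=2 C=6)
Reached target in 5 moves.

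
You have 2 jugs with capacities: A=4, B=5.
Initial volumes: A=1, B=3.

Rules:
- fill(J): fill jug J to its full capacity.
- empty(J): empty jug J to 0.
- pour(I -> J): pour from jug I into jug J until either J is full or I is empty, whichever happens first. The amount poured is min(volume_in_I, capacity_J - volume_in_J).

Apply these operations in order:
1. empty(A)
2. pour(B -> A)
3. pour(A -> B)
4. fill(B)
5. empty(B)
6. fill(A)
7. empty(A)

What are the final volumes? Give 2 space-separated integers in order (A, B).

Answer: 0 0

Derivation:
Step 1: empty(A) -> (A=0 B=3)
Step 2: pour(B -> A) -> (A=3 B=0)
Step 3: pour(A -> B) -> (A=0 B=3)
Step 4: fill(B) -> (A=0 B=5)
Step 5: empty(B) -> (A=0 B=0)
Step 6: fill(A) -> (A=4 B=0)
Step 7: empty(A) -> (A=0 B=0)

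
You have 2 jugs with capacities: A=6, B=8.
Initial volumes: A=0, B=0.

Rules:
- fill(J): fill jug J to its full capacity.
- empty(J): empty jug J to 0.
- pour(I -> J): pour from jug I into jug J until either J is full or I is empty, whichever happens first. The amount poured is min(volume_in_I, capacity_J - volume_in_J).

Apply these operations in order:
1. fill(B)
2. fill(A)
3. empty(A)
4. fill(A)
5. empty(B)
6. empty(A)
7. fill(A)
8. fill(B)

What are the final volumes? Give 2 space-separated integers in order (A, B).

Step 1: fill(B) -> (A=0 B=8)
Step 2: fill(A) -> (A=6 B=8)
Step 3: empty(A) -> (A=0 B=8)
Step 4: fill(A) -> (A=6 B=8)
Step 5: empty(B) -> (A=6 B=0)
Step 6: empty(A) -> (A=0 B=0)
Step 7: fill(A) -> (A=6 B=0)
Step 8: fill(B) -> (A=6 B=8)

Answer: 6 8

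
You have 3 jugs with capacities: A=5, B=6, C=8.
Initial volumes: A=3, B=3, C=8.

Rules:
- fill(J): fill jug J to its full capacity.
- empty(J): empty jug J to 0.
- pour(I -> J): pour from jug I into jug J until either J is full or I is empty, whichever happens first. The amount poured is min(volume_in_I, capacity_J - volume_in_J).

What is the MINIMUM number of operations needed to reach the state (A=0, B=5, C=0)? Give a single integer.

Answer: 4

Derivation:
BFS from (A=3, B=3, C=8). One shortest path:
  1. fill(A) -> (A=5 B=3 C=8)
  2. empty(B) -> (A=5 B=0 C=8)
  3. empty(C) -> (A=5 B=0 C=0)
  4. pour(A -> B) -> (A=0 B=5 C=0)
Reached target in 4 moves.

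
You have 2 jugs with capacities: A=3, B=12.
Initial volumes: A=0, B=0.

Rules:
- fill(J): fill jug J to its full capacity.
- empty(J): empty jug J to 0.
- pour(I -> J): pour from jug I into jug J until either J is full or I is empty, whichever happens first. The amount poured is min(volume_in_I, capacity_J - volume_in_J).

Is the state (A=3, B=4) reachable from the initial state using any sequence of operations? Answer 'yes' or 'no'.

Answer: no

Derivation:
BFS explored all 10 reachable states.
Reachable set includes: (0,0), (0,3), (0,6), (0,9), (0,12), (3,0), (3,3), (3,6), (3,9), (3,12)
Target (A=3, B=4) not in reachable set → no.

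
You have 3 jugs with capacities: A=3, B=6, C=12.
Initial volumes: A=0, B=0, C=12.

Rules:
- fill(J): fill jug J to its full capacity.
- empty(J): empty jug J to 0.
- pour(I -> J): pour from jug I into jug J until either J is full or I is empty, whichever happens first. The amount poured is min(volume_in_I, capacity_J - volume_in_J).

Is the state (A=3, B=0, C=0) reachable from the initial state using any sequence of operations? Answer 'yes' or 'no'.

BFS from (A=0, B=0, C=12):
  1. fill(A) -> (A=3 B=0 C=12)
  2. empty(C) -> (A=3 B=0 C=0)
Target reached → yes.

Answer: yes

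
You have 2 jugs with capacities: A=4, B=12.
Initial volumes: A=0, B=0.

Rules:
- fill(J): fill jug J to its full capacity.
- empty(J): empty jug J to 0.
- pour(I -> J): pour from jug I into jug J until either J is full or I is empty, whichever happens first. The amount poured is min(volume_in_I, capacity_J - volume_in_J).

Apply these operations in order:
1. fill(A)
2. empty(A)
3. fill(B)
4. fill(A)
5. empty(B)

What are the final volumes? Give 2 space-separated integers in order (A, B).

Answer: 4 0

Derivation:
Step 1: fill(A) -> (A=4 B=0)
Step 2: empty(A) -> (A=0 B=0)
Step 3: fill(B) -> (A=0 B=12)
Step 4: fill(A) -> (A=4 B=12)
Step 5: empty(B) -> (A=4 B=0)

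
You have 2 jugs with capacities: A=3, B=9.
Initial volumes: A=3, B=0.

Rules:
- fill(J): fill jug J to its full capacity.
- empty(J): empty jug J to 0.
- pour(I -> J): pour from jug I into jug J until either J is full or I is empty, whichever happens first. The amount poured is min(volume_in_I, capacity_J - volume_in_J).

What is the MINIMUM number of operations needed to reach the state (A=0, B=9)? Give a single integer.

BFS from (A=3, B=0). One shortest path:
  1. empty(A) -> (A=0 B=0)
  2. fill(B) -> (A=0 B=9)
Reached target in 2 moves.

Answer: 2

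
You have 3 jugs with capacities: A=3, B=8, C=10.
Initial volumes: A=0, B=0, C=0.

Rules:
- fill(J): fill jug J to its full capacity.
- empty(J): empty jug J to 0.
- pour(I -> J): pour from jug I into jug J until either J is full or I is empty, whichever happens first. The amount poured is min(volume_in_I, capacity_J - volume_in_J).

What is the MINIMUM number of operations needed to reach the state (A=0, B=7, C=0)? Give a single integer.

BFS from (A=0, B=0, C=0). One shortest path:
  1. fill(C) -> (A=0 B=0 C=10)
  2. pour(C -> A) -> (A=3 B=0 C=7)
  3. empty(A) -> (A=0 B=0 C=7)
  4. pour(C -> B) -> (A=0 B=7 C=0)
Reached target in 4 moves.

Answer: 4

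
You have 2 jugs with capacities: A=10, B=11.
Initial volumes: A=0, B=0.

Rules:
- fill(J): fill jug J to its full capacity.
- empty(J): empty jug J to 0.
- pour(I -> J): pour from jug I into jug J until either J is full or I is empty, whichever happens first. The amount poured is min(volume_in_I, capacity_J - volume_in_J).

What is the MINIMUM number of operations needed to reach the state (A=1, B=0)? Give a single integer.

BFS from (A=0, B=0). One shortest path:
  1. fill(B) -> (A=0 B=11)
  2. pour(B -> A) -> (A=10 B=1)
  3. empty(A) -> (A=0 B=1)
  4. pour(B -> A) -> (A=1 B=0)
Reached target in 4 moves.

Answer: 4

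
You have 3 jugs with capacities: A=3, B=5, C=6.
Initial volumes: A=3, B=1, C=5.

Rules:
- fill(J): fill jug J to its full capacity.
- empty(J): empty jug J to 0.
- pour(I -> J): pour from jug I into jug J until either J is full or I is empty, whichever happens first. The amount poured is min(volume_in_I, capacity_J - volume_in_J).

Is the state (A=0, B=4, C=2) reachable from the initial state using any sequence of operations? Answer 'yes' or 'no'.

Answer: yes

Derivation:
BFS from (A=3, B=1, C=5):
  1. empty(A) -> (A=0 B=1 C=5)
  2. pour(C -> A) -> (A=3 B=1 C=2)
  3. pour(A -> B) -> (A=0 B=4 C=2)
Target reached → yes.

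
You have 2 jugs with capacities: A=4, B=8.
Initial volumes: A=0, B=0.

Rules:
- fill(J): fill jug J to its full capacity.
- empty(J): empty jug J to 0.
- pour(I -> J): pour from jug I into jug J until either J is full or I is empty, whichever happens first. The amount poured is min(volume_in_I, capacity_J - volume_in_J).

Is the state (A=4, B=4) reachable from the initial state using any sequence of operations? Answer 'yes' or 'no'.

Answer: yes

Derivation:
BFS from (A=0, B=0):
  1. fill(B) -> (A=0 B=8)
  2. pour(B -> A) -> (A=4 B=4)
Target reached → yes.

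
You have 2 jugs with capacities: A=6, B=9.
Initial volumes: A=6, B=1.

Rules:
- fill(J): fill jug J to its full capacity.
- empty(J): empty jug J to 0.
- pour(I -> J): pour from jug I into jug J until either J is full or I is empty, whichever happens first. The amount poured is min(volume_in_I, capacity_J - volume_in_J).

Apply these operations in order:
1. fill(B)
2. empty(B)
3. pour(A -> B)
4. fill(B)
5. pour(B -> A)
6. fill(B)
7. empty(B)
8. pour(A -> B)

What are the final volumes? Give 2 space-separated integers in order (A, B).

Step 1: fill(B) -> (A=6 B=9)
Step 2: empty(B) -> (A=6 B=0)
Step 3: pour(A -> B) -> (A=0 B=6)
Step 4: fill(B) -> (A=0 B=9)
Step 5: pour(B -> A) -> (A=6 B=3)
Step 6: fill(B) -> (A=6 B=9)
Step 7: empty(B) -> (A=6 B=0)
Step 8: pour(A -> B) -> (A=0 B=6)

Answer: 0 6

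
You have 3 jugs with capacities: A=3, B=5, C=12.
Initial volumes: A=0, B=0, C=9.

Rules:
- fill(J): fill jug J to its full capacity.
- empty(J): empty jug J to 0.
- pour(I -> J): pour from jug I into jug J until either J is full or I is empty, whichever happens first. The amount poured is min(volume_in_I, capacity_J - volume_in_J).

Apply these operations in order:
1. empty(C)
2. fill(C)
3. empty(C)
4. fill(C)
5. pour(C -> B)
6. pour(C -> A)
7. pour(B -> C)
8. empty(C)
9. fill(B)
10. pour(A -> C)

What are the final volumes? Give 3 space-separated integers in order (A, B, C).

Step 1: empty(C) -> (A=0 B=0 C=0)
Step 2: fill(C) -> (A=0 B=0 C=12)
Step 3: empty(C) -> (A=0 B=0 C=0)
Step 4: fill(C) -> (A=0 B=0 C=12)
Step 5: pour(C -> B) -> (A=0 B=5 C=7)
Step 6: pour(C -> A) -> (A=3 B=5 C=4)
Step 7: pour(B -> C) -> (A=3 B=0 C=9)
Step 8: empty(C) -> (A=3 B=0 C=0)
Step 9: fill(B) -> (A=3 B=5 C=0)
Step 10: pour(A -> C) -> (A=0 B=5 C=3)

Answer: 0 5 3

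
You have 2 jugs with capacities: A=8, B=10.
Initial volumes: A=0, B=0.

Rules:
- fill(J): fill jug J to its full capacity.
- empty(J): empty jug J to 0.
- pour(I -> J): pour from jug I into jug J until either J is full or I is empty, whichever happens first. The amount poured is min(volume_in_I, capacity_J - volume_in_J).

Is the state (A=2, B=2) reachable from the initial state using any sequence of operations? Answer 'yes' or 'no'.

Answer: no

Derivation:
BFS explored all 18 reachable states.
Reachable set includes: (0,0), (0,2), (0,4), (0,6), (0,8), (0,10), (2,0), (2,10), (4,0), (4,10), (6,0), (6,10) ...
Target (A=2, B=2) not in reachable set → no.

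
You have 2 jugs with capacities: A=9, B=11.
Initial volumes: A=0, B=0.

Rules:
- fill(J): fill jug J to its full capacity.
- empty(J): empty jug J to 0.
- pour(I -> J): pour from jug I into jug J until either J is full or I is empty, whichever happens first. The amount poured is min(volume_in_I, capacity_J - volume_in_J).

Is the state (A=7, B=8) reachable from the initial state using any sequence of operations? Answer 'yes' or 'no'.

BFS explored all 40 reachable states.
Reachable set includes: (0,0), (0,1), (0,2), (0,3), (0,4), (0,5), (0,6), (0,7), (0,8), (0,9), (0,10), (0,11) ...
Target (A=7, B=8) not in reachable set → no.

Answer: no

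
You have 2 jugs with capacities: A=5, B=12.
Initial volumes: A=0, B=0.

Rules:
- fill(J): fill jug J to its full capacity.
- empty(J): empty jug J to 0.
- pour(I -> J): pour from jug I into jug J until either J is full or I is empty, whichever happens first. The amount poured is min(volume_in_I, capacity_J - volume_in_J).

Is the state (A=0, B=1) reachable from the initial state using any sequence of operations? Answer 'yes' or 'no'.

Answer: yes

Derivation:
BFS from (A=0, B=0):
  1. fill(A) -> (A=5 B=0)
  2. pour(A -> B) -> (A=0 B=5)
  3. fill(A) -> (A=5 B=5)
  4. pour(A -> B) -> (A=0 B=10)
  5. fill(A) -> (A=5 B=10)
  6. pour(A -> B) -> (A=3 B=12)
  7. empty(B) -> (A=3 B=0)
  8. pour(A -> B) -> (A=0 B=3)
  9. fill(A) -> (A=5 B=3)
  10. pour(A -> B) -> (A=0 B=8)
  11. fill(A) -> (A=5 B=8)
  12. pour(A -> B) -> (A=1 B=12)
  13. empty(B) -> (A=1 B=0)
  14. pour(A -> B) -> (A=0 B=1)
Target reached → yes.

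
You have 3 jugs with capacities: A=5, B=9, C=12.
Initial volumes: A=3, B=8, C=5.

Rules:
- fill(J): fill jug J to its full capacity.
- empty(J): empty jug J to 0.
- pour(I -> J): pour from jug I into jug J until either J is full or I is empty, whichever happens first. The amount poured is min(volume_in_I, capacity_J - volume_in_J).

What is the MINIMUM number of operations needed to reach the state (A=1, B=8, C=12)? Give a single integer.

BFS from (A=3, B=8, C=5). One shortest path:
  1. pour(A -> C) -> (A=0 B=8 C=8)
  2. fill(A) -> (A=5 B=8 C=8)
  3. pour(A -> C) -> (A=1 B=8 C=12)
Reached target in 3 moves.

Answer: 3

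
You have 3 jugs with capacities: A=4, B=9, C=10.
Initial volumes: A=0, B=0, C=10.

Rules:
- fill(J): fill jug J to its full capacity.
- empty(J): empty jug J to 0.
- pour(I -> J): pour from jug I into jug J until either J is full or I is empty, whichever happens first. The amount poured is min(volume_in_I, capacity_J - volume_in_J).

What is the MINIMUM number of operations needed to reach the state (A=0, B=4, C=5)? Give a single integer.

BFS from (A=0, B=0, C=10). One shortest path:
  1. fill(B) -> (A=0 B=9 C=10)
  2. empty(C) -> (A=0 B=9 C=0)
  3. pour(B -> A) -> (A=4 B=5 C=0)
  4. pour(B -> C) -> (A=4 B=0 C=5)
  5. pour(A -> B) -> (A=0 B=4 C=5)
Reached target in 5 moves.

Answer: 5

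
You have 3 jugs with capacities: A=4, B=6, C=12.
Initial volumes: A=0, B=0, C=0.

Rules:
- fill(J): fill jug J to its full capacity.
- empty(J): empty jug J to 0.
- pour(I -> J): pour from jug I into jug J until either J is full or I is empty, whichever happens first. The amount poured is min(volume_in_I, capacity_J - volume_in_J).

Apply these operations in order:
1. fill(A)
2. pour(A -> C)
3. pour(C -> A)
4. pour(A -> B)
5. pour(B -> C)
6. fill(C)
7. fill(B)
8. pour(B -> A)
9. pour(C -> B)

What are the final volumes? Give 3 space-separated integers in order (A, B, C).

Step 1: fill(A) -> (A=4 B=0 C=0)
Step 2: pour(A -> C) -> (A=0 B=0 C=4)
Step 3: pour(C -> A) -> (A=4 B=0 C=0)
Step 4: pour(A -> B) -> (A=0 B=4 C=0)
Step 5: pour(B -> C) -> (A=0 B=0 C=4)
Step 6: fill(C) -> (A=0 B=0 C=12)
Step 7: fill(B) -> (A=0 B=6 C=12)
Step 8: pour(B -> A) -> (A=4 B=2 C=12)
Step 9: pour(C -> B) -> (A=4 B=6 C=8)

Answer: 4 6 8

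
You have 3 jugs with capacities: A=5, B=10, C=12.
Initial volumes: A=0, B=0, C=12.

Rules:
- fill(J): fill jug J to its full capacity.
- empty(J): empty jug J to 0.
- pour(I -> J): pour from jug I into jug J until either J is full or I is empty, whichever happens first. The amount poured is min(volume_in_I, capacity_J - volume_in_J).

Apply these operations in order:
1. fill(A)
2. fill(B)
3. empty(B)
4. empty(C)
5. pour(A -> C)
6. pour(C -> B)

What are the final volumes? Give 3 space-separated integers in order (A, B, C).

Step 1: fill(A) -> (A=5 B=0 C=12)
Step 2: fill(B) -> (A=5 B=10 C=12)
Step 3: empty(B) -> (A=5 B=0 C=12)
Step 4: empty(C) -> (A=5 B=0 C=0)
Step 5: pour(A -> C) -> (A=0 B=0 C=5)
Step 6: pour(C -> B) -> (A=0 B=5 C=0)

Answer: 0 5 0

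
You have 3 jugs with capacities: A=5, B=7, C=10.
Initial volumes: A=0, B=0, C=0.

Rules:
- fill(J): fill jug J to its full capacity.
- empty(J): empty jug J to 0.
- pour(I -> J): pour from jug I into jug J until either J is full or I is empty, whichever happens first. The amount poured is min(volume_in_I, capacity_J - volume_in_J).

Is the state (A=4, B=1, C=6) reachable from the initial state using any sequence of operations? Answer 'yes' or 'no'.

Answer: no

Derivation:
BFS explored all 312 reachable states.
Reachable set includes: (0,0,0), (0,0,1), (0,0,2), (0,0,3), (0,0,4), (0,0,5), (0,0,6), (0,0,7), (0,0,8), (0,0,9), (0,0,10), (0,1,0) ...
Target (A=4, B=1, C=6) not in reachable set → no.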